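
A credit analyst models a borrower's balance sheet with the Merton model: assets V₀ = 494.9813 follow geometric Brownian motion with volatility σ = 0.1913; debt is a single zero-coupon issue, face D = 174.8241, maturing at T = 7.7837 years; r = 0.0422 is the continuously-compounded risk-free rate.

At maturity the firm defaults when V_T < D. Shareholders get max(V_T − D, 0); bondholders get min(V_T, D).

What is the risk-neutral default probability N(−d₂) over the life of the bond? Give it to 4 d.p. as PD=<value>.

PD=0.0108

d₁ = [ln(V₀/D) + (r + σ²/2)T] / (σ√T)
   = [ln(494.9813/174.8241) + (0.0422 + 0.5·0.1913²)·7.7837] / (0.1913·√7.7837)
   = [1.040740 + 0.470897] / 0.533713 = 2.832301
d₂ = d₁ − σ√T = 2.832301 − 0.533713 = 2.298588
risk-neutral PD = N(−d₂) = N(-2.298588) = 0.010764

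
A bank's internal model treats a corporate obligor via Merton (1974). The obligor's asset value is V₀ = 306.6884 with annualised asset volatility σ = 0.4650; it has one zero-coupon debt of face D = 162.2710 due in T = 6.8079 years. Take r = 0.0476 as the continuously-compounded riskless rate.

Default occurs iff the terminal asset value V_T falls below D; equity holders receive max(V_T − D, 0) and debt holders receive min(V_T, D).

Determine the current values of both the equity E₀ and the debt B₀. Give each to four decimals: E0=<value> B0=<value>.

d₁ = [ln(V₀/D) + (r + σ²/2)T] / (σ√T)
   = [ln(306.6884/162.2710) + (0.0476 + 0.5·0.4650²)·6.8079] / (0.4650·√6.8079)
   = [0.636564 + 1.060075] / 1.213276 = 1.398396
d₂ = d₁ − σ√T = 1.398396 − 1.213276 = 0.185120
N(d₁) = 0.919003,  N(d₂) = 0.573432,  e^(−rT) = 0.723210
E₀ = V₀·N(d₁) − D·e^(−rT)·N(d₂)
   = 306.6884·0.919003 − 162.2710·0.723210·0.573432 = 214.551794
B₀ = V₀ − E₀ = 306.6884 − 214.551794 = 92.136606

E0=214.5518 B0=92.1366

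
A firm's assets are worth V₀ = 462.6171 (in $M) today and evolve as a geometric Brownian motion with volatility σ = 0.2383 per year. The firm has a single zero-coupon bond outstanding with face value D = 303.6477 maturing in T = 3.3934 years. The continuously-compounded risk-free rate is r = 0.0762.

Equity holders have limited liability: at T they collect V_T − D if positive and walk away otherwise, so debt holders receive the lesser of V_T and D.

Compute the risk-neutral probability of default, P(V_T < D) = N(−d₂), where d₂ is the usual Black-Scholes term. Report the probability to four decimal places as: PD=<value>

PD=0.0920

d₁ = [ln(V₀/D) + (r + σ²/2)T] / (σ√T)
   = [ln(462.6171/303.6477) + (0.0762 + 0.5·0.2383²)·3.3934] / (0.2383·√3.3934)
   = [0.421032 + 0.354927] / 0.438977 = 1.767654
d₂ = d₁ − σ√T = 1.767654 − 0.438977 = 1.328677
risk-neutral PD = N(−d₂) = N(-1.328677) = 0.091977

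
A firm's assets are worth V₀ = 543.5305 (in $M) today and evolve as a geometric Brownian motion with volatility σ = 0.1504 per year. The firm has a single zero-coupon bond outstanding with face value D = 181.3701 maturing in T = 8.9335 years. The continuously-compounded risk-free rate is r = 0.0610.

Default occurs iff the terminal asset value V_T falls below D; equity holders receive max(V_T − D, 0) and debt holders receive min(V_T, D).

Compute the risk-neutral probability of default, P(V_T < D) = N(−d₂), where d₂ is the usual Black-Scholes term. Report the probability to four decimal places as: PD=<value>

PD=0.0003

d₁ = [ln(V₀/D) + (r + σ²/2)T] / (σ√T)
   = [ln(543.5305/181.3701) + (0.0610 + 0.5·0.1504²)·8.9335] / (0.1504·√8.9335)
   = [1.097546 + 0.645982] / 0.449530 = 3.878558
d₂ = d₁ − σ√T = 3.878558 − 0.449530 = 3.429028
risk-neutral PD = N(−d₂) = N(-3.429028) = 0.000303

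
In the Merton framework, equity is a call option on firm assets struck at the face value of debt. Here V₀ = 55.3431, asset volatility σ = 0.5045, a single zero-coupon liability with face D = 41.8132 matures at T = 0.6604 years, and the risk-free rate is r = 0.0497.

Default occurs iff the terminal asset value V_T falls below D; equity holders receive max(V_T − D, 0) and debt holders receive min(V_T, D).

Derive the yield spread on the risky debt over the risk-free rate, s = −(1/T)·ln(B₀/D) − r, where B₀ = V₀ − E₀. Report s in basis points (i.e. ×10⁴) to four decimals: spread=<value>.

spread=947.5182

d₁ = [ln(V₀/D) + (r + σ²/2)T] / (σ√T)
   = [ln(55.3431/41.8132) + (0.0497 + 0.5·0.5045²)·0.6604] / (0.5045·√0.6604)
   = [0.280340 + 0.116864] / 0.409982 = 0.968834
d₂ = d₁ − σ√T = 0.968834 − 0.409982 = 0.558852
N(d₁) = 0.833686,  N(d₂) = 0.711869,  e^(−rT) = 0.967711
E₀ = V₀·N(d₁) − D·e^(−rT)·N(d₂)
   = 55.3431·0.833686 − 41.8132·0.967711·0.711869 = 17.334361
B₀ = V₀ − E₀ = 55.3431 − 17.334361 = 38.008739
spread = −(1/T)·ln(B₀/D) − r = −(1/0.6604)·ln(38.008739/41.8132) − 0.0497 = 0.09475182
in basis points: 0.09475182 × 10⁴ = 947.5182 bp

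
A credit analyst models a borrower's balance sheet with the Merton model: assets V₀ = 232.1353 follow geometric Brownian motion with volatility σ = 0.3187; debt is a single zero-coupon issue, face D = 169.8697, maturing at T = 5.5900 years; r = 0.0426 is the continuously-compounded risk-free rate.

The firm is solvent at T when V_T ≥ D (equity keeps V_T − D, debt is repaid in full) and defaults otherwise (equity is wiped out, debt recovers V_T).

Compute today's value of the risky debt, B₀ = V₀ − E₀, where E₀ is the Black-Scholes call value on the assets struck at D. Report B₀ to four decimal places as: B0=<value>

d₁ = [ln(V₀/D) + (r + σ²/2)T] / (σ√T)
   = [ln(232.1353/169.8697) + (0.0426 + 0.5·0.3187²)·5.5900] / (0.3187·√5.5900)
   = [0.312289 + 0.522021] / 0.753508 = 1.107234
d₂ = d₁ − σ√T = 1.107234 − 0.753508 = 0.353726
N(d₁) = 0.865904,  N(d₂) = 0.638228,  e^(−rT) = 0.788097
E₀ = V₀·N(d₁) − D·e^(−rT)·N(d₂)
   = 232.1353·0.865904 − 169.8697·0.788097·0.638228 = 115.564803
B₀ = V₀ − E₀ = 232.1353 − 115.564803 = 116.570497

B0=116.5705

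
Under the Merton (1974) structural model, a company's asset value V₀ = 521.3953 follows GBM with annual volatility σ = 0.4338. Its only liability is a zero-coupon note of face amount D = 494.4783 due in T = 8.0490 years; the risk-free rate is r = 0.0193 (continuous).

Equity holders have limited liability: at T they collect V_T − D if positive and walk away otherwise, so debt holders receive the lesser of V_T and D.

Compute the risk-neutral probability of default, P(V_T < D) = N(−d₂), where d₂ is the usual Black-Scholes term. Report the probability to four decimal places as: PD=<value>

PD=0.6722

d₁ = [ln(V₀/D) + (r + σ²/2)T] / (σ√T)
   = [ln(521.3953/494.4783) + (0.0193 + 0.5·0.4338²)·8.0490] / (0.4338·√8.0490)
   = [0.053005 + 0.912686] / 1.230724 = 0.784653
d₂ = d₁ − σ√T = 0.784653 − 1.230724 = -0.446070
risk-neutral PD = N(−d₂) = N(0.446070) = 0.672227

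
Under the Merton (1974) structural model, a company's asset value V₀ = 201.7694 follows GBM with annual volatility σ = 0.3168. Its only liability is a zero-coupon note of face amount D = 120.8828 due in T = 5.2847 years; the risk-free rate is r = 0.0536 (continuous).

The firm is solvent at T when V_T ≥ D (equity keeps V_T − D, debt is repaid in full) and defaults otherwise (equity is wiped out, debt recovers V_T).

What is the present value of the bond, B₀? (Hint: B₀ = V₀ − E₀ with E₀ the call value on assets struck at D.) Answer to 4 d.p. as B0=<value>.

d₁ = [ln(V₀/D) + (r + σ²/2)T] / (σ√T)
   = [ln(201.7694/120.8828) + (0.0536 + 0.5·0.3168²)·5.2847] / (0.3168·√5.2847)
   = [0.512304 + 0.548452] / 0.728275 = 1.456533
d₂ = d₁ − σ√T = 1.456533 − 0.728275 = 0.728258
N(d₁) = 0.927377,  N(d₂) = 0.766772,  e^(−rT) = 0.753324
E₀ = V₀·N(d₁) − D·e^(−rT)·N(d₂)
   = 201.7694·0.927377 − 120.8828·0.753324·0.766772 = 117.291094
B₀ = V₀ − E₀ = 201.7694 − 117.291094 = 84.478306

B0=84.4783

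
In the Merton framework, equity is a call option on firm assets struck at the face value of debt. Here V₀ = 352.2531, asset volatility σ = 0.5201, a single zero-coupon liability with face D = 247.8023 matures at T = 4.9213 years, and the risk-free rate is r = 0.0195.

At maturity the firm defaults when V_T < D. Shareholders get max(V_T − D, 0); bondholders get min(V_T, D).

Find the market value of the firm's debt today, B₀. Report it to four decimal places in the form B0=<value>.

d₁ = [ln(V₀/D) + (r + σ²/2)T] / (σ√T)
   = [ln(352.2531/247.8023) + (0.0195 + 0.5·0.5201²)·4.9213] / (0.5201·√4.9213)
   = [0.351719 + 0.761581] / 1.153790 = 0.964907
d₂ = d₁ − σ√T = 0.964907 − 1.153790 = -0.188883
N(d₁) = 0.832704,  N(d₂) = 0.425092,  e^(−rT) = 0.908495
E₀ = V₀·N(d₁) − D·e^(−rT)·N(d₂)
   = 352.2531·0.832704 − 247.8023·0.908495·0.425092 = 197.622812
B₀ = V₀ − E₀ = 352.2531 − 197.622812 = 154.630288

B0=154.6303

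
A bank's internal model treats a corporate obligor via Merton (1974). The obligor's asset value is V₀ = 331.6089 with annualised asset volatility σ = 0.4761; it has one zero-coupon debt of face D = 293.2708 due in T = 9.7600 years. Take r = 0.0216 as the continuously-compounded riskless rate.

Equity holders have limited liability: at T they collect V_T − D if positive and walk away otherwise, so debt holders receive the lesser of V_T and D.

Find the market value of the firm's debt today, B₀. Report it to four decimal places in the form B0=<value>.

B0=126.8931

d₁ = [ln(V₀/D) + (r + σ²/2)T] / (σ√T)
   = [ln(331.6089/293.2708) + (0.0216 + 0.5·0.4761²)·9.7600] / (0.4761·√9.7600)
   = [0.122860 + 1.316972] / 1.487384 = 0.968029
d₂ = d₁ − σ√T = 0.968029 − 1.487384 = -0.519355
N(d₁) = 0.833485,  N(d₂) = 0.301757,  e^(−rT) = 0.809923
E₀ = V₀·N(d₁) − D·e^(−rT)·N(d₂)
   = 331.6089·0.833485 − 293.2708·0.809923·0.301757 = 204.715781
B₀ = V₀ − E₀ = 331.6089 − 204.715781 = 126.893119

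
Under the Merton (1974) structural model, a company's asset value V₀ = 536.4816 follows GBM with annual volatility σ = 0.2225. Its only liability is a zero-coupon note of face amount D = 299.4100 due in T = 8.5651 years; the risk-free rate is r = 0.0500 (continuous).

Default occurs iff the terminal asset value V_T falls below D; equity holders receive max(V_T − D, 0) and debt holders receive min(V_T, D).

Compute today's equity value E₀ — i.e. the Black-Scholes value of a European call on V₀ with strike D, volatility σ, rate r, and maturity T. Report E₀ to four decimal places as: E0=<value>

d₁ = [ln(V₀/D) + (r + σ²/2)T] / (σ√T)
   = [ln(536.4816/299.4100) + (0.0500 + 0.5·0.2225²)·8.5651] / (0.2225·√8.5651)
   = [0.583218 + 0.640268] / 0.651173 = 1.878897
d₂ = d₁ − σ√T = 1.878897 − 0.651173 = 1.227724
N(d₁) = 0.969871,  N(d₂) = 0.890225,  e^(−rT) = 0.651645
E₀ = V₀·N(d₁) − D·e^(−rT)·N(d₂)
   = 536.4816·0.969871 − 299.4100·0.651645·0.890225 = 346.626850

E0=346.6269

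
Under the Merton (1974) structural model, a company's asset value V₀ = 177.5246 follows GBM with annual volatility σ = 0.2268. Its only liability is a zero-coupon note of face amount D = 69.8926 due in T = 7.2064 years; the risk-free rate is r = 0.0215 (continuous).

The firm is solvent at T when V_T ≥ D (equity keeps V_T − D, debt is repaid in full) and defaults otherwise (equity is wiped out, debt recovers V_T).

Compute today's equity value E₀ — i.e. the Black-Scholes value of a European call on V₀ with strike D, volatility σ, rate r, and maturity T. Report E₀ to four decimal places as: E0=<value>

E0=118.5608

d₁ = [ln(V₀/D) + (r + σ²/2)T] / (σ√T)
   = [ln(177.5246/69.8926) + (0.0215 + 0.5·0.2268²)·7.2064] / (0.2268·√7.2064)
   = [0.932149 + 0.340280] / 0.608839 = 2.089928
d₂ = d₁ − σ√T = 2.089928 − 0.608839 = 1.481090
N(d₁) = 0.981688,  N(d₂) = 0.930709,  e^(−rT) = 0.856469
E₀ = V₀·N(d₁) − D·e^(−rT)·N(d₂)
   = 177.5246·0.981688 − 69.8926·0.856469·0.930709 = 118.560766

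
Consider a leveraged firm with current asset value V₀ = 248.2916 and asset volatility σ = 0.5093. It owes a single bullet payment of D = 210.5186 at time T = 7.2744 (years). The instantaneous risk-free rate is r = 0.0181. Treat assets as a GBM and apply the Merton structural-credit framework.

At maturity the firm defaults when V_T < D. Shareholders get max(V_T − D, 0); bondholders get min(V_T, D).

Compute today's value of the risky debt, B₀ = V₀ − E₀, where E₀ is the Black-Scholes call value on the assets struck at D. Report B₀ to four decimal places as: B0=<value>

d₁ = [ln(V₀/D) + (r + σ²/2)T] / (σ√T)
   = [ln(248.2916/210.5186) + (0.0181 + 0.5·0.5093²)·7.2744] / (0.5093·√7.2744)
   = [0.165030 + 1.075107] / 1.373638 = 0.902812
d₂ = d₁ − σ√T = 0.902812 − 1.373638 = -0.470826
N(d₁) = 0.816687,  N(d₂) = 0.318883,  e^(−rT) = 0.876633
E₀ = V₀·N(d₁) − D·e^(−rT)·N(d₂)
   = 248.2916·0.816687 − 210.5186·0.876633·0.318883 = 143.927558
B₀ = V₀ − E₀ = 248.2916 − 143.927558 = 104.364042

B0=104.3640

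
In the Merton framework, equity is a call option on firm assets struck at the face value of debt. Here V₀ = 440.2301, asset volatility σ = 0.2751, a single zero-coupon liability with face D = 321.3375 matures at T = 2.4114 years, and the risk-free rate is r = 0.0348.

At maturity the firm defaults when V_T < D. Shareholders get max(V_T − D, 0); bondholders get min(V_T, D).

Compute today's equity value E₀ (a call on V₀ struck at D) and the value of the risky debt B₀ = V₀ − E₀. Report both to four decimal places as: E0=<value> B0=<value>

E0=159.1038 B0=281.1263

d₁ = [ln(V₀/D) + (r + σ²/2)T] / (σ√T)
   = [ln(440.2301/321.3375) + (0.0348 + 0.5·0.2751²)·2.4114] / (0.2751·√2.4114)
   = [0.314806 + 0.175164] / 0.427194 = 1.146949
d₂ = d₁ − σ√T = 1.146949 − 0.427194 = 0.719755
N(d₁) = 0.874299,  N(d₂) = 0.764162,  e^(−rT) = 0.919508
E₀ = V₀·N(d₁) − D·e^(−rT)·N(d₂)
   = 440.2301·0.874299 − 321.3375·0.919508·0.764162 = 159.103828
B₀ = V₀ − E₀ = 440.2301 − 159.103828 = 281.126272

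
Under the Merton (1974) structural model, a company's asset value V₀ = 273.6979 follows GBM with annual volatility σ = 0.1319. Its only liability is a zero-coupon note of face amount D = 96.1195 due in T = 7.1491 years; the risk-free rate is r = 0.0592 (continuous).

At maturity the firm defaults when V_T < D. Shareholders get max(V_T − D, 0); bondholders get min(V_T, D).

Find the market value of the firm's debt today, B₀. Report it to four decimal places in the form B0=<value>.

B0=62.9514

d₁ = [ln(V₀/D) + (r + σ²/2)T] / (σ√T)
   = [ln(273.6979/96.1195) + (0.0592 + 0.5·0.1319²)·7.1491] / (0.1319·√7.1491)
   = [1.046433 + 0.485415] / 0.352672 = 4.343554
d₂ = d₁ − σ√T = 4.343554 − 0.352672 = 3.990882
N(d₁) = 0.999993,  N(d₂) = 0.999967,  e^(−rT) = 0.654930
E₀ = V₀·N(d₁) − D·e^(−rT)·N(d₂)
   = 273.6979·0.999993 − 96.1195·0.654930·0.999967 = 210.746497
B₀ = V₀ − E₀ = 273.6979 − 210.746497 = 62.951403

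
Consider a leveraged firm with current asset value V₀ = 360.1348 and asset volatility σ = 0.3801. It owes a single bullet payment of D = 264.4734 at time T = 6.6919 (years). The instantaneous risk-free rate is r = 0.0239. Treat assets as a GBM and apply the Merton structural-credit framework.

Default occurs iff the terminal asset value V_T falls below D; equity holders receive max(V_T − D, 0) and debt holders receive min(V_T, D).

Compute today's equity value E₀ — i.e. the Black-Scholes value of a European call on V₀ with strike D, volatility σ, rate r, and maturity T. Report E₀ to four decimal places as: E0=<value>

d₁ = [ln(V₀/D) + (r + σ²/2)T] / (σ√T)
   = [ln(360.1348/264.4734) + (0.0239 + 0.5·0.3801²)·6.6919] / (0.3801·√6.6919)
   = [0.308738 + 0.643346] / 0.983270 = 0.968283
d₂ = d₁ − σ√T = 0.968283 − 0.983270 = -0.014986
N(d₁) = 0.833549,  N(d₂) = 0.494022,  e^(−rT) = 0.852198
E₀ = V₀·N(d₁) − D·e^(−rT)·N(d₂)
   = 360.1348·0.833549 − 264.4734·0.852198·0.494022 = 188.845431

E0=188.8454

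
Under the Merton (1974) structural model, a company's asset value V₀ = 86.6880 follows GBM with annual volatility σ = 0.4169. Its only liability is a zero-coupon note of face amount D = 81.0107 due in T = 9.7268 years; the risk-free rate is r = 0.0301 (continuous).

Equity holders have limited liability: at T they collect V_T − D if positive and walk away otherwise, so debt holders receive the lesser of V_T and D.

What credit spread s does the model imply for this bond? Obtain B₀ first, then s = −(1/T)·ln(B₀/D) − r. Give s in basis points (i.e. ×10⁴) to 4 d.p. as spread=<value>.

spread=511.1021

d₁ = [ln(V₀/D) + (r + σ²/2)T] / (σ√T)
   = [ln(86.6880/81.0107) + (0.0301 + 0.5·0.4169²)·9.7268] / (0.4169·√9.7268)
   = [0.067734 + 1.138063] / 1.300220 = 0.927379
d₂ = d₁ − σ√T = 0.927379 − 1.300220 = -0.372841
N(d₁) = 0.823135,  N(d₂) = 0.354633,  e^(−rT) = 0.746189
E₀ = V₀·N(d₁) − D·e^(−rT)·N(d₂)
   = 86.6880·0.823135 − 81.0107·0.746189·0.354633 = 49.918608
B₀ = V₀ − E₀ = 86.6880 − 49.918608 = 36.769392
spread = −(1/T)·ln(B₀/D) − r = −(1/9.7268)·ln(36.769392/81.0107) − 0.0301 = 0.05111021
in basis points: 0.05111021 × 10⁴ = 511.1021 bp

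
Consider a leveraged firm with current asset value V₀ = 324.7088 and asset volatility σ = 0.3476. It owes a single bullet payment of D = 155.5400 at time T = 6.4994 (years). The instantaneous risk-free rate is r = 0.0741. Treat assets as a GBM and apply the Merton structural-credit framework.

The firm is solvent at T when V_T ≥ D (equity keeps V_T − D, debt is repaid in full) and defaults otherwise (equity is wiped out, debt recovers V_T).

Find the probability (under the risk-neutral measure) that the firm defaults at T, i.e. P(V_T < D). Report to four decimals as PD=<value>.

PD=0.1759

d₁ = [ln(V₀/D) + (r + σ²/2)T] / (σ√T)
   = [ln(324.7088/155.5400) + (0.0741 + 0.5·0.3476²)·6.4994] / (0.3476·√6.4994)
   = [0.736026 + 0.874253] / 0.886169 = 1.817125
d₂ = d₁ − σ√T = 1.817125 − 0.886169 = 0.930956
risk-neutral PD = N(−d₂) = N(-0.930956) = 0.175938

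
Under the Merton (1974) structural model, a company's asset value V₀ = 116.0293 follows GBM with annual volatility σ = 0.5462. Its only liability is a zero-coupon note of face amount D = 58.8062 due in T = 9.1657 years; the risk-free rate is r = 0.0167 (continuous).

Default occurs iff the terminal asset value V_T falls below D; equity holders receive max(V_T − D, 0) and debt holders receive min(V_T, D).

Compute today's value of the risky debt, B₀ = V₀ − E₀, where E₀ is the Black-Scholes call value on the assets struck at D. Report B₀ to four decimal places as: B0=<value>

d₁ = [ln(V₀/D) + (r + σ²/2)T] / (σ√T)
   = [ln(116.0293/58.8062) + (0.0167 + 0.5·0.5462²)·9.1657] / (0.5462·√9.1657)
   = [0.679595 + 1.520289] / 1.653615 = 1.330348
d₂ = d₁ − σ√T = 1.330348 − 1.653615 = -0.323267
N(d₁) = 0.908298,  N(d₂) = 0.373247,  e^(−rT) = 0.858072
E₀ = V₀·N(d₁) − D·e^(−rT)·N(d₂)
   = 116.0293·0.908298 − 58.8062·0.858072·0.373247 = 86.555207
B₀ = V₀ − E₀ = 116.0293 − 86.555207 = 29.474093

B0=29.4741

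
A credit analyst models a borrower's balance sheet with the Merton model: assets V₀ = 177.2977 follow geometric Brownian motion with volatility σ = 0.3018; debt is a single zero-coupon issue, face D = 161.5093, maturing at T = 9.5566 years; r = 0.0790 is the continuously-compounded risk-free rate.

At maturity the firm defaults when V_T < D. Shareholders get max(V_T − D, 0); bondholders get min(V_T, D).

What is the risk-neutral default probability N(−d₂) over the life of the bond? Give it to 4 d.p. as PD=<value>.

d₁ = [ln(V₀/D) + (r + σ²/2)T] / (σ√T)
   = [ln(177.2977/161.5093) + (0.0790 + 0.5·0.3018²)·9.5566] / (0.3018·√9.5566)
   = [0.093268 + 1.190194] / 0.932977 = 1.375663
d₂ = d₁ − σ√T = 1.375663 − 0.932977 = 0.442686
risk-neutral PD = N(−d₂) = N(-0.442686) = 0.328996

PD=0.3290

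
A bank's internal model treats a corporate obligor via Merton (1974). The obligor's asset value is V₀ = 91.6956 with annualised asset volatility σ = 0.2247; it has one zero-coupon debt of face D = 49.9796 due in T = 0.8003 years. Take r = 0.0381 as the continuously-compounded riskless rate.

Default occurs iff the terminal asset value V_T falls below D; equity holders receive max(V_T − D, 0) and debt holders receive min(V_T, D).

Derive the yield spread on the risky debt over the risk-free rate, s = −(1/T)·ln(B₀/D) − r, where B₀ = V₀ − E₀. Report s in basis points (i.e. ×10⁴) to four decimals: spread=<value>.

spread=0.7101

d₁ = [ln(V₀/D) + (r + σ²/2)T] / (σ√T)
   = [ln(91.6956/49.9796) + (0.0381 + 0.5·0.2247²)·0.8003] / (0.2247·√0.8003)
   = [0.606859 + 0.050695] / 0.201015 = 3.271164
d₂ = d₁ − σ√T = 3.271164 − 0.201015 = 3.070148
N(d₁) = 0.999464,  N(d₂) = 0.998930,  e^(−rT) = 0.969969
E₀ = V₀·N(d₁) − D·e^(−rT)·N(d₂)
   = 91.6956·0.999464 − 49.9796·0.969969·0.998930 = 43.219705
B₀ = V₀ − E₀ = 91.6956 − 43.219705 = 48.475895
spread = −(1/T)·ln(B₀/D) − r = −(1/0.8003)·ln(48.475895/49.9796) − 0.0381 = 0.00007101
in basis points: 0.00007101 × 10⁴ = 0.7101 bp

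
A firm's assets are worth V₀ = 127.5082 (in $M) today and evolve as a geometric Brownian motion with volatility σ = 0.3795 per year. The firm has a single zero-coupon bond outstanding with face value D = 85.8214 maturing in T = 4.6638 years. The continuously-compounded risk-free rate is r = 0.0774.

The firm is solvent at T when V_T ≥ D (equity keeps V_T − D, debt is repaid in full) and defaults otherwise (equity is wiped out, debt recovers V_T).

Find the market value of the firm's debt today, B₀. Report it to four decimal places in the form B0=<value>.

d₁ = [ln(V₀/D) + (r + σ²/2)T] / (σ√T)
   = [ln(127.5082/85.8214) + (0.0774 + 0.5·0.3795²)·4.6638] / (0.3795·√4.6638)
   = [0.395912 + 0.696819] / 0.819562 = 1.333311
d₂ = d₁ − σ√T = 1.333311 − 0.819562 = 0.513750
N(d₁) = 0.908785,  N(d₂) = 0.696286,  e^(−rT) = 0.696994
E₀ = V₀·N(d₁) − D·e^(−rT)·N(d₂)
   = 127.5082·0.908785 − 85.8214·0.696994·0.696286 = 74.227781
B₀ = V₀ − E₀ = 127.5082 − 74.227781 = 53.280419

B0=53.2804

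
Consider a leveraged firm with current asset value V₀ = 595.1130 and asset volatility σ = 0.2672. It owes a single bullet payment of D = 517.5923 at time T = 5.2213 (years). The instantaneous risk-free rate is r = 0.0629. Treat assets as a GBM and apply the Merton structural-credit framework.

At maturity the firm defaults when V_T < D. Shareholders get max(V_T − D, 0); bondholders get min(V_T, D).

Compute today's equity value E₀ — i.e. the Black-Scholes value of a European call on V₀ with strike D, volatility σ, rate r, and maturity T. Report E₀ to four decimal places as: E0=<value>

d₁ = [ln(V₀/D) + (r + σ²/2)T] / (σ√T)
   = [ln(595.1130/517.5923) + (0.0629 + 0.5·0.2672²)·5.2213] / (0.2672·√5.2213)
   = [0.139563 + 0.514809] / 0.610556 = 1.071765
d₂ = d₁ − σ√T = 1.071765 − 0.610556 = 0.461208
N(d₁) = 0.858087,  N(d₂) = 0.677675,  e^(−rT) = 0.720061
E₀ = V₀·N(d₁) − D·e^(−rT)·N(d₂)
   = 595.1130·0.858087 − 517.5923·0.720061·0.677675 = 258.090621

E0=258.0906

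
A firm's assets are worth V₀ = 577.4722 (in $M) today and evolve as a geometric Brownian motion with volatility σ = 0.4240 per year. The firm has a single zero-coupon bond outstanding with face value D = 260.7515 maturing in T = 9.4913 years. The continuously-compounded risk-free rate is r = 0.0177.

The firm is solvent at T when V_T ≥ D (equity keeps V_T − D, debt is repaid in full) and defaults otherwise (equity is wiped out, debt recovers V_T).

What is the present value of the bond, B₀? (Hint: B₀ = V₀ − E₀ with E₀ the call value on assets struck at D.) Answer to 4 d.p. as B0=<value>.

B0=165.0751

d₁ = [ln(V₀/D) + (r + σ²/2)T] / (σ√T)
   = [ln(577.4722/260.7515) + (0.0177 + 0.5·0.4240²)·9.4913] / (0.4240·√9.4913)
   = [0.795092 + 1.021150] / 1.306257 = 1.390417
d₂ = d₁ − σ√T = 1.390417 − 1.306257 = 0.084160
N(d₁) = 0.917799,  N(d₂) = 0.533535,  e^(−rT) = 0.845357
E₀ = V₀·N(d₁) − D·e^(−rT)·N(d₂)
   = 577.4722·0.917799 − 260.7515·0.845357·0.533535 = 412.397121
B₀ = V₀ − E₀ = 577.4722 − 412.397121 = 165.075079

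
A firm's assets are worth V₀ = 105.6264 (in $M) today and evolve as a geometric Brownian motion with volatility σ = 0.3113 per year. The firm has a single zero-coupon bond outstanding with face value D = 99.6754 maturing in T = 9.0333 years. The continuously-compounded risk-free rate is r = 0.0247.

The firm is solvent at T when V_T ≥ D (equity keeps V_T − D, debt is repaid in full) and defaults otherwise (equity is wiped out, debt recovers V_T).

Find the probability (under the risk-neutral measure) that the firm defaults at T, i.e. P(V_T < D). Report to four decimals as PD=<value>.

d₁ = [ln(V₀/D) + (r + σ²/2)T] / (σ√T)
   = [ln(105.6264/99.6754) + (0.0247 + 0.5·0.3113²)·9.0333] / (0.3113·√9.0333)
   = [0.057989 + 0.660821] / 0.935626 = 0.768266
d₂ = d₁ − σ√T = 0.768266 − 0.935626 = -0.167360
risk-neutral PD = N(−d₂) = N(0.167360) = 0.566457

PD=0.5665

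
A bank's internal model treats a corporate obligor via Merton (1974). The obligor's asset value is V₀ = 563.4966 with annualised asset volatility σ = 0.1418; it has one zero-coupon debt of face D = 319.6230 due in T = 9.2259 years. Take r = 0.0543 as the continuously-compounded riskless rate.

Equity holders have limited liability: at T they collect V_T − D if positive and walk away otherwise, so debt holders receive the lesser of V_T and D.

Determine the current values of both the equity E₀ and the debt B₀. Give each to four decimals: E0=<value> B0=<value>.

d₁ = [ln(V₀/D) + (r + σ²/2)T] / (σ√T)
   = [ln(563.4966/319.6230) + (0.0543 + 0.5·0.1418²)·9.2259] / (0.1418·√9.2259)
   = [0.567019 + 0.593720] / 0.430706 = 2.694971
d₂ = d₁ − σ√T = 2.694971 − 0.430706 = 2.264265
N(d₁) = 0.996480,  N(d₂) = 0.988221,  e^(−rT) = 0.605945
E₀ = V₀·N(d₁) − D·e^(−rT)·N(d₂)
   = 563.4966·0.996480 − 319.6230·0.605945·0.988221 = 370.120607
B₀ = V₀ − E₀ = 563.4966 − 370.120607 = 193.375993

E0=370.1206 B0=193.3760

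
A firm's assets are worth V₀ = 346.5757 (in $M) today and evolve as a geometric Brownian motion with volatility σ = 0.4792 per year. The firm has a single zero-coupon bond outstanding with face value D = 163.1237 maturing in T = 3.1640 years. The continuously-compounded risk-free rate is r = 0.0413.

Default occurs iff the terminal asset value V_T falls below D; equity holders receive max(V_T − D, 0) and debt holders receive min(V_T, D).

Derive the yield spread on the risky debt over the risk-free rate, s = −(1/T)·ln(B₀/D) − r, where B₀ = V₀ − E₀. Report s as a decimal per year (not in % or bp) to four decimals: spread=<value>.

d₁ = [ln(V₀/D) + (r + σ²/2)T] / (σ√T)
   = [ln(346.5757/163.1237) + (0.0413 + 0.5·0.4792²)·3.1640] / (0.4792·√3.1640)
   = [0.753592 + 0.493952] / 0.852384 = 1.463595
d₂ = d₁ − σ√T = 1.463595 − 0.852384 = 0.611212
N(d₁) = 0.928348,  N(d₂) = 0.729470,  e^(−rT) = 0.877504
E₀ = V₀·N(d₁) − D·e^(−rT)·N(d₂)
   = 346.5757·0.928348 − 163.1237·0.877504·0.729470 = 217.325083
B₀ = V₀ − E₀ = 346.5757 − 217.325083 = 129.250617
spread = −(1/T)·ln(B₀/D) − r = −(1/3.1640)·ln(129.250617/163.1237) − 0.0413 = 0.03226369

spread=0.0323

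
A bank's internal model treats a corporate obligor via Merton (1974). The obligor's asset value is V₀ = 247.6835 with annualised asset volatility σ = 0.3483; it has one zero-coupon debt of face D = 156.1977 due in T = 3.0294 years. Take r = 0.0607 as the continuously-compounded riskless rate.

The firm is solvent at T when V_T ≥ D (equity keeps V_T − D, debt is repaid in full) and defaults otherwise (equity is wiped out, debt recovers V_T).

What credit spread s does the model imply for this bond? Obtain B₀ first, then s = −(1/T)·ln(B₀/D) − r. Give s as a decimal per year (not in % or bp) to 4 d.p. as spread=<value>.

d₁ = [ln(V₀/D) + (r + σ²/2)T] / (σ√T)
   = [ln(247.6835/156.1977) + (0.0607 + 0.5·0.3483²)·3.0294] / (0.3483·√3.0294)
   = [0.461029 + 0.367637] / 0.606222 = 1.366935
d₂ = d₁ − σ√T = 1.366935 − 0.606222 = 0.760713
N(d₁) = 0.914177,  N(d₂) = 0.776586,  e^(−rT) = 0.832032
E₀ = V₀·N(d₁) − D·e^(−rT)·N(d₂)
   = 247.6835·0.914177 − 156.1977·0.832032·0.776586 = 125.500387
B₀ = V₀ − E₀ = 247.6835 − 125.500387 = 122.183113
spread = −(1/T)·ln(B₀/D) − r = −(1/3.0294)·ln(122.183113/156.1977) − 0.0607 = 0.02037271

spread=0.0204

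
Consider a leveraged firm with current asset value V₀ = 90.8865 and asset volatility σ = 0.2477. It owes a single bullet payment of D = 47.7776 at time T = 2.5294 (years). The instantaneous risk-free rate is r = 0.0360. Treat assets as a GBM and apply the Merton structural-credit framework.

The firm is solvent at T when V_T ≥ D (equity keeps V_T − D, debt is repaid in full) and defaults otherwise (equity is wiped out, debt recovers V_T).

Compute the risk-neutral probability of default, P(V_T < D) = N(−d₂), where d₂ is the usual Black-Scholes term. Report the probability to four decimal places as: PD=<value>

PD=0.0478

d₁ = [ln(V₀/D) + (r + σ²/2)T] / (σ√T)
   = [ln(90.8865/47.7776) + (0.0360 + 0.5·0.2477²)·2.5294] / (0.2477·√2.5294)
   = [0.643055 + 0.168654] / 0.393944 = 2.060467
d₂ = d₁ − σ√T = 2.060467 − 0.393944 = 1.666522
risk-neutral PD = N(−d₂) = N(-1.666522) = 0.047805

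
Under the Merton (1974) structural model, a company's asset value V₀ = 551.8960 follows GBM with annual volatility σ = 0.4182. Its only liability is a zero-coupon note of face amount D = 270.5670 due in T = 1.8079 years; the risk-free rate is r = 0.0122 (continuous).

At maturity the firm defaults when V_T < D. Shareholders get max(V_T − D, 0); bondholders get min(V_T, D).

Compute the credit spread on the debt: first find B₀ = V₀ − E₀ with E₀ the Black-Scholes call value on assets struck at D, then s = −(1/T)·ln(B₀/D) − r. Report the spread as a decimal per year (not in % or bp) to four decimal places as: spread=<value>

spread=0.0200

d₁ = [ln(V₀/D) + (r + σ²/2)T] / (σ√T)
   = [ln(551.8960/270.5670) + (0.0122 + 0.5·0.4182²)·1.8079] / (0.4182·√1.8079)
   = [0.712840 + 0.180149] / 0.562304 = 1.588089
d₂ = d₁ − σ√T = 1.588089 − 0.562304 = 1.025785
N(d₁) = 0.943867,  N(d₂) = 0.847504,  e^(−rT) = 0.978185
E₀ = V₀·N(d₁) − D·e^(−rT)·N(d₂)
   = 551.8960·0.943867 − 270.5670·0.978185·0.847504 = 296.612181
B₀ = V₀ − E₀ = 551.8960 − 296.612181 = 255.283819
spread = −(1/T)·ln(B₀/D) − r = −(1/1.8079)·ln(255.283819/270.5670) − 0.0122 = 0.01996097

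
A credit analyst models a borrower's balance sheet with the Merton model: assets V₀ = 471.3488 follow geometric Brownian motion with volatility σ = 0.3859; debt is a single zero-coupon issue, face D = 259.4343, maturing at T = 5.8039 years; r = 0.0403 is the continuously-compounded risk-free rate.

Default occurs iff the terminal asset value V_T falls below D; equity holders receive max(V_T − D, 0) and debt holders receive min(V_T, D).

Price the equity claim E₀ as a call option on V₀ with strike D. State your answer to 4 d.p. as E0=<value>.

d₁ = [ln(V₀/D) + (r + σ²/2)T] / (σ√T)
   = [ln(471.3488/259.4343) + (0.0403 + 0.5·0.3859²)·5.8039] / (0.3859·√5.8039)
   = [0.597095 + 0.666052] / 0.929683 = 1.358686
d₂ = d₁ − σ√T = 1.358686 − 0.929683 = 0.429003
N(d₁) = 0.912877,  N(d₂) = 0.666040,  e^(−rT) = 0.791443
E₀ = V₀·N(d₁) − D·e^(−rT)·N(d₂)
   = 471.3488·0.912877 − 259.4343·0.791443·0.666040 = 293.527200

E0=293.5272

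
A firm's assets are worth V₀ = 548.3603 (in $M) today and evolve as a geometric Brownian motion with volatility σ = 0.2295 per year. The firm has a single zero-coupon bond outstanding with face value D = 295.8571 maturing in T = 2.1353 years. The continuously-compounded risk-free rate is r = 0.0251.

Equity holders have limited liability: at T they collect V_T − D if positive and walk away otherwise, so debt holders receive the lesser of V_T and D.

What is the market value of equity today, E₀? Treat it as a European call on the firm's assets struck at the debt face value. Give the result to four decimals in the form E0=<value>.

d₁ = [ln(V₀/D) + (r + σ²/2)T] / (σ√T)
   = [ln(548.3603/295.8571) + (0.0251 + 0.5·0.2295²)·2.1353] / (0.2295·√2.1353)
   = [0.617056 + 0.109829] / 0.335361 = 2.167474
d₂ = d₁ − σ√T = 2.167474 − 0.335361 = 1.832113
N(d₁) = 0.984901,  N(d₂) = 0.966533,  e^(−rT) = 0.947815
E₀ = V₀·N(d₁) − D·e^(−rT)·N(d₂)
   = 548.3603·0.984901 − 295.8571·0.947815·0.966533 = 269.047452

E0=269.0475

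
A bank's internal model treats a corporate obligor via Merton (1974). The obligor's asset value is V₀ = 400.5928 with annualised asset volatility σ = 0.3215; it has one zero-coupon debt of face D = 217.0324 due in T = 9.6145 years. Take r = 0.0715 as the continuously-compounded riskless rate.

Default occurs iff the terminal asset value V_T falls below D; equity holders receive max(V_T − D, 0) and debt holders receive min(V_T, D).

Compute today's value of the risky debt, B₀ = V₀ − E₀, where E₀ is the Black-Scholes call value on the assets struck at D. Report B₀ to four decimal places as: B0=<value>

B0=100.5080

d₁ = [ln(V₀/D) + (r + σ²/2)T] / (σ√T)
   = [ln(400.5928/217.0324) + (0.0715 + 0.5·0.3215²)·9.6145] / (0.3215·√9.6145)
   = [0.612899 + 1.184325] / 0.996883 = 1.802843
d₂ = d₁ − σ√T = 1.802843 − 0.996883 = 0.805959
N(d₁) = 0.964294,  N(d₂) = 0.789867,  e^(−rT) = 0.502863
E₀ = V₀·N(d₁) − D·e^(−rT)·N(d₂)
   = 400.5928·0.964294 − 217.0324·0.502863·0.789867 = 300.084838
B₀ = V₀ − E₀ = 400.5928 − 300.084838 = 100.507962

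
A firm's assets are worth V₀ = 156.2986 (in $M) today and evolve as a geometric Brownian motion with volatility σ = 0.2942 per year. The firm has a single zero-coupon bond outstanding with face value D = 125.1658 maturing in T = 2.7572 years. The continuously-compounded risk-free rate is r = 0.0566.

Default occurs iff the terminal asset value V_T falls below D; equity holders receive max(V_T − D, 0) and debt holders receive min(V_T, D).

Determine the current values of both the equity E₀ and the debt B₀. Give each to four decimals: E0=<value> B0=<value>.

E0=57.0301 B0=99.2685

d₁ = [ln(V₀/D) + (r + σ²/2)T] / (σ√T)
   = [ln(156.2986/125.1658) + (0.0566 + 0.5·0.2942²)·2.7572] / (0.2942·√2.7572)
   = [0.222129 + 0.275380] / 0.488514 = 1.018414
d₂ = d₁ − σ√T = 1.018414 − 0.488514 = 0.529901
N(d₁) = 0.845759,  N(d₂) = 0.701910,  e^(−rT) = 0.855510
E₀ = V₀·N(d₁) − D·e^(−rT)·N(d₂)
   = 156.2986·0.845759 − 125.1658·0.855510·0.701910 = 57.030127
B₀ = V₀ − E₀ = 156.2986 − 57.030127 = 99.268473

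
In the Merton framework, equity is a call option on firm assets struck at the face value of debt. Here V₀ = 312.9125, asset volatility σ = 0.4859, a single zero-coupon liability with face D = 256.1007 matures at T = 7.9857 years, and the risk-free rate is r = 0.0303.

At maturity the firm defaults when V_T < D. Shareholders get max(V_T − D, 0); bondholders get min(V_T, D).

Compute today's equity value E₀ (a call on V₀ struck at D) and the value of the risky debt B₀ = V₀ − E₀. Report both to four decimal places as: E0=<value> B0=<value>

E0=191.9882 B0=120.9243

d₁ = [ln(V₀/D) + (r + σ²/2)T] / (σ√T)
   = [ln(312.9125/256.1007) + (0.0303 + 0.5·0.4859²)·7.9857] / (0.4859·√7.9857)
   = [0.200353 + 1.184674] / 1.373104 = 1.008683
d₂ = d₁ − σ√T = 1.008683 − 1.373104 = -0.364421
N(d₁) = 0.843437,  N(d₂) = 0.357772,  e^(−rT) = 0.785082
E₀ = V₀·N(d₁) − D·e^(−rT)·N(d₂)
   = 312.9125·0.843437 − 256.1007·0.785082·0.357772 = 191.988214
B₀ = V₀ − E₀ = 312.9125 − 191.988214 = 120.924286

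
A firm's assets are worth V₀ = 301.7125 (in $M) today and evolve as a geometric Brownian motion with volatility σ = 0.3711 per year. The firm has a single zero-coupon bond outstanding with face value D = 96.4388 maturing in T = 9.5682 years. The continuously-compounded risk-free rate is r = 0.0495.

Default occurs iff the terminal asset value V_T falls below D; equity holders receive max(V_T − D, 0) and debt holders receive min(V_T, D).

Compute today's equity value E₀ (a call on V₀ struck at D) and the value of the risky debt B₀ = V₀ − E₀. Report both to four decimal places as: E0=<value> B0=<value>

d₁ = [ln(V₀/D) + (r + σ²/2)T] / (σ√T)
   = [ln(301.7125/96.4388) + (0.0495 + 0.5·0.3711²)·9.5682] / (0.3711·√9.5682)
   = [1.140566 + 1.132469] / 1.147905 = 1.980159
d₂ = d₁ − σ√T = 1.980159 − 1.147905 = 0.832254
N(d₁) = 0.976157,  N(d₂) = 0.797367,  e^(−rT) = 0.622740
E₀ = V₀·N(d₁) − D·e^(−rT)·N(d₂)
   = 301.7125·0.976157 − 96.4388·0.622740·0.797367 = 246.631889
B₀ = V₀ − E₀ = 301.7125 − 246.631889 = 55.080611

E0=246.6319 B0=55.0806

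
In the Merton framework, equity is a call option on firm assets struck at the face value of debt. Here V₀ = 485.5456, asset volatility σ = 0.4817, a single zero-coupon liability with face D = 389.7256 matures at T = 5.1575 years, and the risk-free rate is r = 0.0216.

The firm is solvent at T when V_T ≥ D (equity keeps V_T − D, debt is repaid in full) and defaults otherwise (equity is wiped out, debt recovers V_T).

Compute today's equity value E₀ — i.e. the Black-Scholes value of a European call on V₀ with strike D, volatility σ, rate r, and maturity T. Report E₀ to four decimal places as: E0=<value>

E0=248.8476

d₁ = [ln(V₀/D) + (r + σ²/2)T] / (σ√T)
   = [ln(485.5456/389.7256) + (0.0216 + 0.5·0.4817²)·5.1575] / (0.4817·√5.1575)
   = [0.219830 + 0.709762] / 1.093947 = 0.849760
d₂ = d₁ − σ√T = 0.849760 − 1.093947 = -0.244187
N(d₁) = 0.802271,  N(d₂) = 0.403543,  e^(−rT) = 0.894579
E₀ = V₀·N(d₁) − D·e^(−rT)·N(d₂)
   = 485.5456·0.802271 − 389.7256·0.894579·0.403543 = 248.847643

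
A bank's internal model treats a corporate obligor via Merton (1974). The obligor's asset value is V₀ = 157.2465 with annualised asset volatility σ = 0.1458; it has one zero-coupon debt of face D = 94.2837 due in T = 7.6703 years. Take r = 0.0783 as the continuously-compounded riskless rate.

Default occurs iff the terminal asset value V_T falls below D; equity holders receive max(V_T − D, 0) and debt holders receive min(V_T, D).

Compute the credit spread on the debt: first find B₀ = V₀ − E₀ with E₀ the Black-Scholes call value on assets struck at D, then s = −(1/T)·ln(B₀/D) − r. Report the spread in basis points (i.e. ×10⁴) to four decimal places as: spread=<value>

spread=0.8006

d₁ = [ln(V₀/D) + (r + σ²/2)T] / (σ√T)
   = [ln(157.2465/94.2837) + (0.0783 + 0.5·0.1458²)·7.6703] / (0.1458·√7.6703)
   = [0.511506 + 0.682111] / 0.403798 = 2.955979
d₂ = d₁ − σ√T = 2.955979 − 0.403798 = 2.552181
N(d₁) = 0.998442,  N(d₂) = 0.994647,  e^(−rT) = 0.548491
E₀ = V₀·N(d₁) − D·e^(−rT)·N(d₂)
   = 157.2465·0.998442 − 94.2837·0.548491·0.994647 = 105.564492
B₀ = V₀ − E₀ = 157.2465 − 105.564492 = 51.682008
spread = −(1/T)·ln(B₀/D) − r = −(1/7.6703)·ln(51.682008/94.2837) − 0.0783 = 0.00008006
in basis points: 0.00008006 × 10⁴ = 0.8006 bp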